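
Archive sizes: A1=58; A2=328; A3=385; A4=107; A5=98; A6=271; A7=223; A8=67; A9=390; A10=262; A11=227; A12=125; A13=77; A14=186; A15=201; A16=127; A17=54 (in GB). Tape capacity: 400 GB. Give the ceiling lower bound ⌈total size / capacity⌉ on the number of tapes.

8 tapes

Total size = 58 + 328 + 385 + 107 + 98 + 271 + 223 + 67 + 390 + 262 + 227 + 125 + 77 + 186 + 201 + 127 + 54 = 3186 GB.
⌈3186 / 400⌉ = 8.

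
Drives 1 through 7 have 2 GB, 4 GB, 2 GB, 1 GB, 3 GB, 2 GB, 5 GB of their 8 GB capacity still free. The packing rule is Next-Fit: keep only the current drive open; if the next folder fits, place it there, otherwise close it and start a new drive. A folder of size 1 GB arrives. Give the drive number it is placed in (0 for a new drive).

7

Next-Fit only looks at drive 7, which has 5 GB free.
1 GB fits there.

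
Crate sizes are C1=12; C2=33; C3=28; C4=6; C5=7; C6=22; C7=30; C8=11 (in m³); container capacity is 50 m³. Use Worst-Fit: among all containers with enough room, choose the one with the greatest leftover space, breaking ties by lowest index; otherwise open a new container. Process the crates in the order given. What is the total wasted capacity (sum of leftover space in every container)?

51

C1 (12 m³) → container 1 (remaining 38 m³)
C2 (33 m³) → container 1 (remaining 5 m³)
C3 (28 m³) → container 2 (remaining 22 m³)
C4 (6 m³) → container 2 (remaining 16 m³)
C5 (7 m³) → container 2 (remaining 9 m³)
C6 (22 m³) → container 3 (remaining 28 m³)
C7 (30 m³) → container 4 (remaining 20 m³)
C8 (11 m³) → container 3 (remaining 17 m³)
4 containers × 50 m³ = 200 m³; used 149 m³; unused 51 m³.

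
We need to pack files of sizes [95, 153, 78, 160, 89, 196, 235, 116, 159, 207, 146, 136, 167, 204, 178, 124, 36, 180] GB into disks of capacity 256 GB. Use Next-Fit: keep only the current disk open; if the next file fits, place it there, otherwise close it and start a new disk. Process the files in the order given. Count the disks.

15 disks

95 GB → disk 1 (remaining 161 GB)
153 GB → disk 1 (remaining 8 GB)
78 GB → disk 2 (remaining 178 GB)
160 GB → disk 2 (remaining 18 GB)
89 GB → disk 3 (remaining 167 GB)
196 GB → disk 4 (remaining 60 GB)
235 GB → disk 5 (remaining 21 GB)
116 GB → disk 6 (remaining 140 GB)
159 GB → disk 7 (remaining 97 GB)
207 GB → disk 8 (remaining 49 GB)
146 GB → disk 9 (remaining 110 GB)
136 GB → disk 10 (remaining 120 GB)
167 GB → disk 11 (remaining 89 GB)
204 GB → disk 12 (remaining 52 GB)
178 GB → disk 13 (remaining 78 GB)
124 GB → disk 14 (remaining 132 GB)
36 GB → disk 14 (remaining 96 GB)
180 GB → disk 15 (remaining 76 GB)
Final disks: [95,153] [78,160] [89] [196] [235] [116] [159] [207] [146] [136] [167] [204] [178] [124,36] [180].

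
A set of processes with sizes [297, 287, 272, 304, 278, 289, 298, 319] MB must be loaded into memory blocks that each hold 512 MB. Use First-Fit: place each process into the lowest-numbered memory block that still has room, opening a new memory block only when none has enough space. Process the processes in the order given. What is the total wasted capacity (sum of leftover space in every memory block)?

Put 297 MB in memory block 1; 215 MB remain.
Put 287 MB in memory block 2; 225 MB remain.
Put 272 MB in memory block 3; 240 MB remain.
Put 304 MB in memory block 4; 208 MB remain.
Put 278 MB in memory block 5; 234 MB remain.
Put 289 MB in memory block 6; 223 MB remain.
Put 298 MB in memory block 7; 214 MB remain.
Put 319 MB in memory block 8; 193 MB remain.
8 memory blocks × 512 MB = 4096 MB; used 2344 MB; unused 1752 MB.

1752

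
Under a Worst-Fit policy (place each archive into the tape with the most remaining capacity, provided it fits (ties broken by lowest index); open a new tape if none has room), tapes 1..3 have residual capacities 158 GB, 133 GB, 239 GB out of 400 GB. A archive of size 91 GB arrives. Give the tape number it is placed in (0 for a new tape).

3

Tapes with room: tape 1 (158 GB), tape 2 (133 GB), tape 3 (239 GB).
Most room is tape 3 with 239 GB free.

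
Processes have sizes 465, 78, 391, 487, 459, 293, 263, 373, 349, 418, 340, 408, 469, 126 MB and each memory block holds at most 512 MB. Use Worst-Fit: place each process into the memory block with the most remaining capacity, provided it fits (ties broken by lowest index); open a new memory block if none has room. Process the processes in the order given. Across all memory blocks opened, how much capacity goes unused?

memory block 1: place 465 MB, 47 MB left
memory block 2: place 78 MB, 434 MB left
memory block 2: place 391 MB, 43 MB left
memory block 3: place 487 MB, 25 MB left
memory block 4: place 459 MB, 53 MB left
memory block 5: place 293 MB, 219 MB left
memory block 6: place 263 MB, 249 MB left
memory block 7: place 373 MB, 139 MB left
memory block 8: place 349 MB, 163 MB left
memory block 9: place 418 MB, 94 MB left
memory block 10: place 340 MB, 172 MB left
memory block 11: place 408 MB, 104 MB left
memory block 12: place 469 MB, 43 MB left
memory block 6: place 126 MB, 123 MB left
12 memory blocks × 512 MB = 6144 MB; used 4919 MB; unused 1225 MB.

1225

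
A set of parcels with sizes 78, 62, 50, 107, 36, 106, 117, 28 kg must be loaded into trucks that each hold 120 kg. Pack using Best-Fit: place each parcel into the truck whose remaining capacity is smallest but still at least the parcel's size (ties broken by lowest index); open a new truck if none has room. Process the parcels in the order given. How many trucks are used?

78 kg → truck 1 (remaining 42 kg)
62 kg → truck 2 (remaining 58 kg)
50 kg → truck 2 (remaining 8 kg)
107 kg → truck 3 (remaining 13 kg)
36 kg → truck 1 (remaining 6 kg)
106 kg → truck 4 (remaining 14 kg)
117 kg → truck 5 (remaining 3 kg)
28 kg → truck 6 (remaining 92 kg)

6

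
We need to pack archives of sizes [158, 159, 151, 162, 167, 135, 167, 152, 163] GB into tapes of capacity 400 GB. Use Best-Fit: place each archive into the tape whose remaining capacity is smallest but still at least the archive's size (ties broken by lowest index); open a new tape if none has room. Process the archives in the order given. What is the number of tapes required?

5 tapes

Put 158 GB in tape 1; 242 GB remain.
Put 159 GB in tape 1; 83 GB remain.
Put 151 GB in tape 2; 249 GB remain.
Put 162 GB in tape 2; 87 GB remain.
Put 167 GB in tape 3; 233 GB remain.
Put 135 GB in tape 3; 98 GB remain.
Put 167 GB in tape 4; 233 GB remain.
Put 152 GB in tape 4; 81 GB remain.
Put 163 GB in tape 5; 237 GB remain.
Final tapes: [158,159] [151,162] [167,135] [167,152] [163].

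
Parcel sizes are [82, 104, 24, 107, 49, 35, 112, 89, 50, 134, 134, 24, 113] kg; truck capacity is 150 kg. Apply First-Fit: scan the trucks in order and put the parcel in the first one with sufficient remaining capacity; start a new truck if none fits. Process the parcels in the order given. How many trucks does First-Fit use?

82 kg → truck 1 (remaining 68 kg)
104 kg → truck 2 (remaining 46 kg)
24 kg → truck 1 (remaining 44 kg)
107 kg → truck 3 (remaining 43 kg)
49 kg → truck 4 (remaining 101 kg)
35 kg → truck 1 (remaining 9 kg)
112 kg → truck 5 (remaining 38 kg)
89 kg → truck 4 (remaining 12 kg)
50 kg → truck 6 (remaining 100 kg)
134 kg → truck 7 (remaining 16 kg)
134 kg → truck 8 (remaining 16 kg)
24 kg → truck 2 (remaining 22 kg)
113 kg → truck 9 (remaining 37 kg)
Final trucks: [82,24,35] [104,24] [107] [49,89] [112] [50] [134] [134] [113].

9 trucks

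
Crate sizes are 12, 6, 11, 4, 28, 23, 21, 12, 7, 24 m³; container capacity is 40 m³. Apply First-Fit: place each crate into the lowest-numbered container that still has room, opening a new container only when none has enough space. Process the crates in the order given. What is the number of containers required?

container 1: place 12 m³, 28 m³ left
container 1: place 6 m³, 22 m³ left
container 1: place 11 m³, 11 m³ left
container 1: place 4 m³, 7 m³ left
container 2: place 28 m³, 12 m³ left
container 3: place 23 m³, 17 m³ left
container 4: place 21 m³, 19 m³ left
container 2: place 12 m³, 0 m³ left
container 1: place 7 m³, 0 m³ left
container 5: place 24 m³, 16 m³ left

5 containers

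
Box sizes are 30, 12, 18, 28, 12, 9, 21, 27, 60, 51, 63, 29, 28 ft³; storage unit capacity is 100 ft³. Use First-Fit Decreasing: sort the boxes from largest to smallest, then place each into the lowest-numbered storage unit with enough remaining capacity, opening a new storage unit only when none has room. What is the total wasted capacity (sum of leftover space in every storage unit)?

Sorted descending: 63, 60, 51, 30, 29, 28, 28, 27, 21, 18, 12, 12, 9.
63 ft³ → storage unit 1 (remaining 37 ft³)
60 ft³ → storage unit 2 (remaining 40 ft³)
51 ft³ → storage unit 3 (remaining 49 ft³)
30 ft³ → storage unit 1 (remaining 7 ft³)
29 ft³ → storage unit 2 (remaining 11 ft³)
28 ft³ → storage unit 3 (remaining 21 ft³)
28 ft³ → storage unit 4 (remaining 72 ft³)
27 ft³ → storage unit 4 (remaining 45 ft³)
21 ft³ → storage unit 3 (remaining 0 ft³)
18 ft³ → storage unit 4 (remaining 27 ft³)
12 ft³ → storage unit 4 (remaining 15 ft³)
12 ft³ → storage unit 4 (remaining 3 ft³)
9 ft³ → storage unit 2 (remaining 2 ft³)
4 storage units × 100 ft³ = 400 ft³; used 388 ft³; unused 12 ft³.

12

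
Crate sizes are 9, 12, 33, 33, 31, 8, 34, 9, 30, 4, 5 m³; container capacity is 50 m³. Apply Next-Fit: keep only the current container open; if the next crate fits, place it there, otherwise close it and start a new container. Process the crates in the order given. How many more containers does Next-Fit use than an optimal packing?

Next-Fit: [9,12] [33] [33] [31,8] [34,9] [30,4,5] → 6 containers.
Total size 208 m³; any packing needs at least ⌈208/50⌉ = 5 containers.
An optimal packing achieves that bound: [34,12,4] [33,9,8] [33,9,5] [31] [30] → 5 containers.
Excess: 6 − 5 = 1.

1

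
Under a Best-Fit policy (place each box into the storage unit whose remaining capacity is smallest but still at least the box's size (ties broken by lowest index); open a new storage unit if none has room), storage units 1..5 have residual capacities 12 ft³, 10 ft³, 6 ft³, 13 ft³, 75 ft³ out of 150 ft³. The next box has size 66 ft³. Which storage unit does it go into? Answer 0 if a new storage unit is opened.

5

Storage units with room: storage unit 5 (75 ft³).
Tightest fit is storage unit 5 with 75 ft³ free.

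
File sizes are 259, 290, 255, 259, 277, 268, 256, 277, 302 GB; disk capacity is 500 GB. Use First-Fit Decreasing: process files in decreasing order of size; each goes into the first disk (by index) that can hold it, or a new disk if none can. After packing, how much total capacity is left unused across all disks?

2057

Sorted descending: 302, 290, 277, 277, 268, 259, 259, 256, 255.
Put 302 GB in disk 1; 198 GB remain.
Put 290 GB in disk 2; 210 GB remain.
Put 277 GB in disk 3; 223 GB remain.
Put 277 GB in disk 4; 223 GB remain.
Put 268 GB in disk 5; 232 GB remain.
Put 259 GB in disk 6; 241 GB remain.
Put 259 GB in disk 7; 241 GB remain.
Put 256 GB in disk 8; 244 GB remain.
Put 255 GB in disk 9; 245 GB remain.
9 disks × 500 GB = 4500 GB; used 2443 GB; unused 2057 GB.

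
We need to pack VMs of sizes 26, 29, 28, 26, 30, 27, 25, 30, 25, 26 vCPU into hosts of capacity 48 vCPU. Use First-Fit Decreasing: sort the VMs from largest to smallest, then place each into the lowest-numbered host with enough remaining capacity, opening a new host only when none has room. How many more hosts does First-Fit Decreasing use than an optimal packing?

0

First-Fit Decreasing: [30] [30] [29] [28] [27] [26] [26] [26] [25] [25] → 10 hosts.
10 VMs exceed 24 vCPU (half the capacity), and no two of those can share a host, so at least 10 hosts are needed.
So 10 is already optimal.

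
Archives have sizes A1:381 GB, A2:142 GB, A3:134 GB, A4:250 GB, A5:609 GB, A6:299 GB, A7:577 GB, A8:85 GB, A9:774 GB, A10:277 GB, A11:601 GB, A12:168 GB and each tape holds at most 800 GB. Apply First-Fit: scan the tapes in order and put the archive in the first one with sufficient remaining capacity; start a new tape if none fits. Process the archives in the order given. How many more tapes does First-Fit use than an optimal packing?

1

First-Fit: [381,142,134,85] [250,299,168] [609] [577] [774] [277] [601] → 7 tapes.
Total size 4297 GB; any packing needs at least ⌈4297/800⌉ = 6 tapes.
An optimal packing achieves that bound: [774] [609,168] [601,142] [577,134,85] [381,299] [277,250] → 6 tapes.
Excess: 7 − 6 = 1.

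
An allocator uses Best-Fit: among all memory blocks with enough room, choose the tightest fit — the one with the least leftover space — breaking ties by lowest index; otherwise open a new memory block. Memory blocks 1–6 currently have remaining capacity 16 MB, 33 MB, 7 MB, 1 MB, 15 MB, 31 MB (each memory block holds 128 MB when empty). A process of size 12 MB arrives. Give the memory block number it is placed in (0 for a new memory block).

Memory blocks with room: memory block 1 (16 MB), memory block 2 (33 MB), memory block 5 (15 MB), memory block 6 (31 MB).
Tightest fit is memory block 5 with 15 MB free.

5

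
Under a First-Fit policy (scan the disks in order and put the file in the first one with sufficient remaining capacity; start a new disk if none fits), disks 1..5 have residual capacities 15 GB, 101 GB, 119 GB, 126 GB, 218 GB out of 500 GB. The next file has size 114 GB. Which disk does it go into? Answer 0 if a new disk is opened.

Disks with room: disk 3 (119 GB), disk 4 (126 GB), disk 5 (218 GB).
The first with room is disk 3.

3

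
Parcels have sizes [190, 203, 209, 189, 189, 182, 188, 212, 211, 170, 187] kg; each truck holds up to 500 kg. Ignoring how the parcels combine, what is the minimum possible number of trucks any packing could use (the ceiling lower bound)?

Total size = 190 + 203 + 209 + 189 + 189 + 182 + 188 + 212 + 211 + 170 + 187 = 2130 kg.
⌈2130 / 500⌉ = 5.

5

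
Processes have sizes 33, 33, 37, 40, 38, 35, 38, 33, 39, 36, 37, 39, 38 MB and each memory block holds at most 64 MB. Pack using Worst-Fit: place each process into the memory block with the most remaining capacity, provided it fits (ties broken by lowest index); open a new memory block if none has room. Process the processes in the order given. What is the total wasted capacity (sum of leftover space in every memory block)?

33 MB → memory block 1 (remaining 31 MB)
33 MB → memory block 2 (remaining 31 MB)
37 MB → memory block 3 (remaining 27 MB)
40 MB → memory block 4 (remaining 24 MB)
38 MB → memory block 5 (remaining 26 MB)
35 MB → memory block 6 (remaining 29 MB)
38 MB → memory block 7 (remaining 26 MB)
33 MB → memory block 8 (remaining 31 MB)
39 MB → memory block 9 (remaining 25 MB)
36 MB → memory block 10 (remaining 28 MB)
37 MB → memory block 11 (remaining 27 MB)
39 MB → memory block 12 (remaining 25 MB)
38 MB → memory block 13 (remaining 26 MB)
13 memory blocks × 64 MB = 832 MB; used 476 MB; unused 356 MB.

356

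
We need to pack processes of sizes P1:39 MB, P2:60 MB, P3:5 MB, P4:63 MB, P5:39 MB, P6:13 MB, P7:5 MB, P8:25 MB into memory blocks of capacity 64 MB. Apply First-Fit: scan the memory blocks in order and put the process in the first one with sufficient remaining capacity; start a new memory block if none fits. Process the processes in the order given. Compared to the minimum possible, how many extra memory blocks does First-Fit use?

0

First-Fit: [39,5,13,5] [60] [63] [39,25] → 4 memory blocks.
Total size 249 MB; any packing needs at least ⌈249/64⌉ = 4 memory blocks.
So 4 is already optimal.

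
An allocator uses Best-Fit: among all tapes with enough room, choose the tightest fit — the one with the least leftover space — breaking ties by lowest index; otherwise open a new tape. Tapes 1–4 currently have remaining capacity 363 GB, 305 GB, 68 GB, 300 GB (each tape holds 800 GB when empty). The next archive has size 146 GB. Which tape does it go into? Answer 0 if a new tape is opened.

Tapes with room: tape 1 (363 GB), tape 2 (305 GB), tape 4 (300 GB).
Tightest fit is tape 4 with 300 GB free.

4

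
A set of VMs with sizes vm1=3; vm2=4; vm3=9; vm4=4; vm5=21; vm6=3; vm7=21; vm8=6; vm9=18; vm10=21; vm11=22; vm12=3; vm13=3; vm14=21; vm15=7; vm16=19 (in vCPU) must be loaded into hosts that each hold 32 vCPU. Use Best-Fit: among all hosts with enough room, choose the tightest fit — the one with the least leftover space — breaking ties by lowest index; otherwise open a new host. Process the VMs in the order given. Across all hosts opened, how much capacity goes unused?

71

vm1 (3 vCPU) → host 1 (remaining 29 vCPU)
vm2 (4 vCPU) → host 1 (remaining 25 vCPU)
vm3 (9 vCPU) → host 1 (remaining 16 vCPU)
vm4 (4 vCPU) → host 1 (remaining 12 vCPU)
vm5 (21 vCPU) → host 2 (remaining 11 vCPU)
vm6 (3 vCPU) → host 2 (remaining 8 vCPU)
vm7 (21 vCPU) → host 3 (remaining 11 vCPU)
vm8 (6 vCPU) → host 2 (remaining 2 vCPU)
vm9 (18 vCPU) → host 4 (remaining 14 vCPU)
vm10 (21 vCPU) → host 5 (remaining 11 vCPU)
vm11 (22 vCPU) → host 6 (remaining 10 vCPU)
vm12 (3 vCPU) → host 6 (remaining 7 vCPU)
vm13 (3 vCPU) → host 6 (remaining 4 vCPU)
vm14 (21 vCPU) → host 7 (remaining 11 vCPU)
vm15 (7 vCPU) → host 3 (remaining 4 vCPU)
vm16 (19 vCPU) → host 8 (remaining 13 vCPU)
8 hosts × 32 vCPU = 256 vCPU; used 185 vCPU; unused 71 vCPU.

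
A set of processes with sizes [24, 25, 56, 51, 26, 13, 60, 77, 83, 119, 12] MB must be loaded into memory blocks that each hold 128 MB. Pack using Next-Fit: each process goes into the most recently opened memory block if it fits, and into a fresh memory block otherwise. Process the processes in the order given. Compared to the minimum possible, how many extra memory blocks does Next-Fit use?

2

Next-Fit: [24,25,56] [51,26,13] [60] [77] [83] [119] [12] → 7 memory blocks.
Total size 546 MB; any packing needs at least ⌈546/128⌉ = 5 memory blocks.
An optimal packing achieves that bound: [119] [83,26,13] [77,51] [60,56,12] [25,24] → 5 memory blocks.
Excess: 7 − 5 = 2.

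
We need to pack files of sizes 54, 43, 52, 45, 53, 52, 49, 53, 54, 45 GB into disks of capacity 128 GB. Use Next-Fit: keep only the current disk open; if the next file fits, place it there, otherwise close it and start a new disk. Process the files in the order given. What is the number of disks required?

5

disk 1: place 54 GB, 74 GB left
disk 1: place 43 GB, 31 GB left
disk 2: place 52 GB, 76 GB left
disk 2: place 45 GB, 31 GB left
disk 3: place 53 GB, 75 GB left
disk 3: place 52 GB, 23 GB left
disk 4: place 49 GB, 79 GB left
disk 4: place 53 GB, 26 GB left
disk 5: place 54 GB, 74 GB left
disk 5: place 45 GB, 29 GB left
Final disks: [54,43] [52,45] [53,52] [49,53] [54,45].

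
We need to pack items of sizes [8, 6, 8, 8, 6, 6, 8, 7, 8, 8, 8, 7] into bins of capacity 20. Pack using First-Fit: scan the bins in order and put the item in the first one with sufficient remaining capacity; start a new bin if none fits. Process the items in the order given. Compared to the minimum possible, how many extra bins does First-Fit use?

1

First-Fit: [8,6,6] [8,8] [6,8] [7,8] [8,8] [7] → 6 bins.
Total size 88; any packing needs at least ⌈88/20⌉ = 5 bins.
An optimal packing achieves that bound: [8,8] [8,8] [8,8] [8,6,6] [7,7,6] → 5 bins.
Excess: 6 − 5 = 1.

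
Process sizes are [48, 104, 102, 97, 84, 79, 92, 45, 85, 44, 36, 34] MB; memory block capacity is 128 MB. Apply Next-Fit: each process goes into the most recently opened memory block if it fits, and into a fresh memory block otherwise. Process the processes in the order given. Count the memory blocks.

10 memory blocks

memory block 1: place 48 MB, 80 MB left
memory block 2: place 104 MB, 24 MB left
memory block 3: place 102 MB, 26 MB left
memory block 4: place 97 MB, 31 MB left
memory block 5: place 84 MB, 44 MB left
memory block 6: place 79 MB, 49 MB left
memory block 7: place 92 MB, 36 MB left
memory block 8: place 45 MB, 83 MB left
memory block 9: place 85 MB, 43 MB left
memory block 10: place 44 MB, 84 MB left
memory block 10: place 36 MB, 48 MB left
memory block 10: place 34 MB, 14 MB left
Final memory blocks: [48] [104] [102] [97] [84] [79] [92] [45] [85] [44,36,34].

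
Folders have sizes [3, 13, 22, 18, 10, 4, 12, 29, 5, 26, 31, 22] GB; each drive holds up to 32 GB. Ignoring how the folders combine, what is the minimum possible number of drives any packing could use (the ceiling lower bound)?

Total size = 3 + 13 + 22 + 18 + 10 + 4 + 12 + 29 + 5 + 26 + 31 + 22 = 195 GB.
⌈195 / 32⌉ = 7.

7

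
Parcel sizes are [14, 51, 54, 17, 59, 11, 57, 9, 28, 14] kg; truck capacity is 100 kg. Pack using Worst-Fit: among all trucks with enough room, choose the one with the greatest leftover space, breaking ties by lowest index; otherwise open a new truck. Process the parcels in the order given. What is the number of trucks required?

Put 14 kg in truck 1; 86 kg remain.
Put 51 kg in truck 1; 35 kg remain.
Put 54 kg in truck 2; 46 kg remain.
Put 17 kg in truck 2; 29 kg remain.
Put 59 kg in truck 3; 41 kg remain.
Put 11 kg in truck 3; 30 kg remain.
Put 57 kg in truck 4; 43 kg remain.
Put 9 kg in truck 4; 34 kg remain.
Put 28 kg in truck 1; 7 kg remain.
Put 14 kg in truck 4; 20 kg remain.
Final trucks: [14,51,28] [54,17] [59,11] [57,9,14].

4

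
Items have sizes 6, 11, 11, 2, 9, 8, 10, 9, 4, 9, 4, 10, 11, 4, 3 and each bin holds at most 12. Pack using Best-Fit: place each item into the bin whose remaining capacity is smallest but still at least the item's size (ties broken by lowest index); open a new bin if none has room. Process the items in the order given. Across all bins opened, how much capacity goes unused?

bin 1: place 6, 6 left
bin 2: place 11, 1 left
bin 3: place 11, 1 left
bin 1: place 2, 4 left
bin 4: place 9, 3 left
bin 5: place 8, 4 left
bin 6: place 10, 2 left
bin 7: place 9, 3 left
bin 1: place 4, 0 left
bin 8: place 9, 3 left
bin 5: place 4, 0 left
bin 9: place 10, 2 left
bin 10: place 11, 1 left
bin 11: place 4, 8 left
bin 4: place 3, 0 left
11 bins × 12 = 132; used 111; unused 21.

21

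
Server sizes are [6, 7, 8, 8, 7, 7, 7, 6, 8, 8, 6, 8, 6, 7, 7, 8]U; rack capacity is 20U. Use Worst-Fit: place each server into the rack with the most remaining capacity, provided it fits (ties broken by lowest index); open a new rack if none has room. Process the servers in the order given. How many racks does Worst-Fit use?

7 racks

rack 1: place 6U, 14U left
rack 1: place 7U, 7U left
rack 2: place 8U, 12U left
rack 2: place 8U, 4U left
rack 1: place 7U, 0U left
rack 3: place 7U, 13U left
rack 3: place 7U, 6U left
rack 3: place 6U, 0U left
rack 4: place 8U, 12U left
rack 4: place 8U, 4U left
rack 5: place 6U, 14U left
rack 5: place 8U, 6U left
rack 5: place 6U, 0U left
rack 6: place 7U, 13U left
rack 6: place 7U, 6U left
rack 7: place 8U, 12U left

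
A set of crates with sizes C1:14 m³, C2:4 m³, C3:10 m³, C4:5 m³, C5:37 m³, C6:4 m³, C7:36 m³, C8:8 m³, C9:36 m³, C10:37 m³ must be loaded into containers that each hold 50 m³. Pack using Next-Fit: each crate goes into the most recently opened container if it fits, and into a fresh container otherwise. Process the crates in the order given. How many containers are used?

C1 (14 m³) → container 1 (remaining 36 m³)
C2 (4 m³) → container 1 (remaining 32 m³)
C3 (10 m³) → container 1 (remaining 22 m³)
C4 (5 m³) → container 1 (remaining 17 m³)
C5 (37 m³) → container 2 (remaining 13 m³)
C6 (4 m³) → container 2 (remaining 9 m³)
C7 (36 m³) → container 3 (remaining 14 m³)
C8 (8 m³) → container 3 (remaining 6 m³)
C9 (36 m³) → container 4 (remaining 14 m³)
C10 (37 m³) → container 5 (remaining 13 m³)
Final containers: [14,4,10,5] [37,4] [36,8] [36] [37].

5 containers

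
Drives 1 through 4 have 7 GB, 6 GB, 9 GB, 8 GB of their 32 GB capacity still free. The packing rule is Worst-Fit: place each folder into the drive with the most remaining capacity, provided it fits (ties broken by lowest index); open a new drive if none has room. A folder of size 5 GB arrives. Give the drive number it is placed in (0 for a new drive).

Drives with room: drive 1 (7 GB), drive 2 (6 GB), drive 3 (9 GB), drive 4 (8 GB).
Most room is drive 3 with 9 GB free.

3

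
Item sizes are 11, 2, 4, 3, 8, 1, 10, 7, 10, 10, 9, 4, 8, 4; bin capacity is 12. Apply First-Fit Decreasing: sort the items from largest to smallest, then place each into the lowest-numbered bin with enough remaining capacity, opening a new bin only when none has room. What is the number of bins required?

Sorted descending: 11, 10, 10, 10, 9, 8, 8, 7, 4, 4, 4, 3, 2, 1.
Put 11 in bin 1; 1 remain.
Put 10 in bin 2; 2 remain.
Put 10 in bin 3; 2 remain.
Put 10 in bin 4; 2 remain.
Put 9 in bin 5; 3 remain.
Put 8 in bin 6; 4 remain.
Put 8 in bin 7; 4 remain.
Put 7 in bin 8; 5 remain.
Put 4 in bin 6; 0 remain.
Put 4 in bin 7; 0 remain.
Put 4 in bin 8; 1 remain.
Put 3 in bin 5; 0 remain.
Put 2 in bin 2; 0 remain.
Put 1 in bin 1; 0 remain.

8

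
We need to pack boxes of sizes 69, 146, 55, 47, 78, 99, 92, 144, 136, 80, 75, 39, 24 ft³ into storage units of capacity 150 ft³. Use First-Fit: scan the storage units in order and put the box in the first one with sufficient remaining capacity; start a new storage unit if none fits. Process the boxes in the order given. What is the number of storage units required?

69 ft³ → storage unit 1 (remaining 81 ft³)
146 ft³ → storage unit 2 (remaining 4 ft³)
55 ft³ → storage unit 1 (remaining 26 ft³)
47 ft³ → storage unit 3 (remaining 103 ft³)
78 ft³ → storage unit 3 (remaining 25 ft³)
99 ft³ → storage unit 4 (remaining 51 ft³)
92 ft³ → storage unit 5 (remaining 58 ft³)
144 ft³ → storage unit 6 (remaining 6 ft³)
136 ft³ → storage unit 7 (remaining 14 ft³)
80 ft³ → storage unit 8 (remaining 70 ft³)
75 ft³ → storage unit 9 (remaining 75 ft³)
39 ft³ → storage unit 4 (remaining 12 ft³)
24 ft³ → storage unit 1 (remaining 2 ft³)
Final storage units: [69,55,24] [146] [47,78] [99,39] [92] [144] [136] [80] [75].

9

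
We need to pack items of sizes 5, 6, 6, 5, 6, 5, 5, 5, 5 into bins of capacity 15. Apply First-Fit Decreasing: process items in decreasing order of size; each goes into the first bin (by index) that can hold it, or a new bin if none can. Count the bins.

Sorted descending: 6, 6, 6, 5, 5, 5, 5, 5, 5.
Put 6 in bin 1; 9 remain.
Put 6 in bin 1; 3 remain.
Put 6 in bin 2; 9 remain.
Put 5 in bin 2; 4 remain.
Put 5 in bin 3; 10 remain.
Put 5 in bin 3; 5 remain.
Put 5 in bin 3; 0 remain.
Put 5 in bin 4; 10 remain.
Put 5 in bin 4; 5 remain.
Final bins: [6,6] [6,5] [5,5,5] [5,5].

4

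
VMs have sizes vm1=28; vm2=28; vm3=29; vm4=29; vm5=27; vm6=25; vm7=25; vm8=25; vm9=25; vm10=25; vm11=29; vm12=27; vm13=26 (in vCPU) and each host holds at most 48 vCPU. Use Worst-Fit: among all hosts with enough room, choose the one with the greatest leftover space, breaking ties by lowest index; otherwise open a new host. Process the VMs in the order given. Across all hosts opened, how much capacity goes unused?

Put vm1 (28 vCPU) in host 1; 20 vCPU remain.
Put vm2 (28 vCPU) in host 2; 20 vCPU remain.
Put vm3 (29 vCPU) in host 3; 19 vCPU remain.
Put vm4 (29 vCPU) in host 4; 19 vCPU remain.
Put vm5 (27 vCPU) in host 5; 21 vCPU remain.
Put vm6 (25 vCPU) in host 6; 23 vCPU remain.
Put vm7 (25 vCPU) in host 7; 23 vCPU remain.
Put vm8 (25 vCPU) in host 8; 23 vCPU remain.
Put vm9 (25 vCPU) in host 9; 23 vCPU remain.
Put vm10 (25 vCPU) in host 10; 23 vCPU remain.
Put vm11 (29 vCPU) in host 11; 19 vCPU remain.
Put vm12 (27 vCPU) in host 12; 21 vCPU remain.
Put vm13 (26 vCPU) in host 13; 22 vCPU remain.
13 hosts × 48 vCPU = 624 vCPU; used 348 vCPU; unused 276 vCPU.

276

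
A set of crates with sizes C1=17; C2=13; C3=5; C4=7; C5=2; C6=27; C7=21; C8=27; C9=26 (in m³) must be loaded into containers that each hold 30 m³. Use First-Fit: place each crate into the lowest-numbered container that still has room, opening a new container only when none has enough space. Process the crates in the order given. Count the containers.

6

Put C1 (17 m³) in container 1; 13 m³ remain.
Put C2 (13 m³) in container 1; 0 m³ remain.
Put C3 (5 m³) in container 2; 25 m³ remain.
Put C4 (7 m³) in container 2; 18 m³ remain.
Put C5 (2 m³) in container 2; 16 m³ remain.
Put C6 (27 m³) in container 3; 3 m³ remain.
Put C7 (21 m³) in container 4; 9 m³ remain.
Put C8 (27 m³) in container 5; 3 m³ remain.
Put C9 (26 m³) in container 6; 4 m³ remain.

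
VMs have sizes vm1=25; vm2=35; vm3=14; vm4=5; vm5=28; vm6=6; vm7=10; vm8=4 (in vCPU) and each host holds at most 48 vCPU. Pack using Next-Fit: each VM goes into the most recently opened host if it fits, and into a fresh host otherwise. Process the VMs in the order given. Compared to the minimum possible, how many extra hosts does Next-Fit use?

1

Next-Fit: [25] [35] [14,5,28] [6,10,4] → 4 hosts.
Total size 127 vCPU; any packing needs at least ⌈127/48⌉ = 3 hosts.
An optimal packing achieves that bound: [35,10] [28,14,6] [25,5,4] → 3 hosts.
Excess: 4 − 3 = 1.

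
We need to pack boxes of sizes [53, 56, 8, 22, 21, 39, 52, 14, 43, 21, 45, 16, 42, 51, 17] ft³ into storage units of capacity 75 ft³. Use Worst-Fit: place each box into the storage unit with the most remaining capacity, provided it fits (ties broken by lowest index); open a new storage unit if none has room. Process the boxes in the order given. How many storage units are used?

Put 53 ft³ in storage unit 1; 22 ft³ remain.
Put 56 ft³ in storage unit 2; 19 ft³ remain.
Put 8 ft³ in storage unit 1; 14 ft³ remain.
Put 22 ft³ in storage unit 3; 53 ft³ remain.
Put 21 ft³ in storage unit 3; 32 ft³ remain.
Put 39 ft³ in storage unit 4; 36 ft³ remain.
Put 52 ft³ in storage unit 5; 23 ft³ remain.
Put 14 ft³ in storage unit 4; 22 ft³ remain.
Put 43 ft³ in storage unit 6; 32 ft³ remain.
Put 21 ft³ in storage unit 3; 11 ft³ remain.
Put 45 ft³ in storage unit 7; 30 ft³ remain.
Put 16 ft³ in storage unit 6; 16 ft³ remain.
Put 42 ft³ in storage unit 8; 33 ft³ remain.
Put 51 ft³ in storage unit 9; 24 ft³ remain.
Put 17 ft³ in storage unit 8; 16 ft³ remain.

9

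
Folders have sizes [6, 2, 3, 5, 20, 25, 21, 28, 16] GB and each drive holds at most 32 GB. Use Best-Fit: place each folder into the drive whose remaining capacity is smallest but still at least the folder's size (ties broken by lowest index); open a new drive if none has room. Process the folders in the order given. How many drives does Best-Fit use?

5

drive 1: place 6 GB, 26 GB left
drive 1: place 2 GB, 24 GB left
drive 1: place 3 GB, 21 GB left
drive 1: place 5 GB, 16 GB left
drive 2: place 20 GB, 12 GB left
drive 3: place 25 GB, 7 GB left
drive 4: place 21 GB, 11 GB left
drive 5: place 28 GB, 4 GB left
drive 1: place 16 GB, 0 GB left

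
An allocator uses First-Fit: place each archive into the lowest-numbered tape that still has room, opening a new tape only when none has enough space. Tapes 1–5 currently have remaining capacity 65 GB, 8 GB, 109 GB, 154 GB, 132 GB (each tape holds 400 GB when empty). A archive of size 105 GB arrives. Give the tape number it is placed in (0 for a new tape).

3

Tapes with room: tape 3 (109 GB), tape 4 (154 GB), tape 5 (132 GB).
The first with room is tape 3.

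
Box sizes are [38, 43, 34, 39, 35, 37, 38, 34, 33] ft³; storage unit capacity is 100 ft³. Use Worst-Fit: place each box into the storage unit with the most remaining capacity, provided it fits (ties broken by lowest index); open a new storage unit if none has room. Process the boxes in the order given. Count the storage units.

5 storage units

Put 38 ft³ in storage unit 1; 62 ft³ remain.
Put 43 ft³ in storage unit 1; 19 ft³ remain.
Put 34 ft³ in storage unit 2; 66 ft³ remain.
Put 39 ft³ in storage unit 2; 27 ft³ remain.
Put 35 ft³ in storage unit 3; 65 ft³ remain.
Put 37 ft³ in storage unit 3; 28 ft³ remain.
Put 38 ft³ in storage unit 4; 62 ft³ remain.
Put 34 ft³ in storage unit 4; 28 ft³ remain.
Put 33 ft³ in storage unit 5; 67 ft³ remain.
Final storage units: [38,43] [34,39] [35,37] [38,34] [33].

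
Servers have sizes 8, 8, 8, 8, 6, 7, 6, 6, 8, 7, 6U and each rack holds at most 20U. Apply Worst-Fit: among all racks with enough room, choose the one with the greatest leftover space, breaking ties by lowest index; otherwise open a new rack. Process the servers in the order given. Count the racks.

5

8U → rack 1 (remaining 12U)
8U → rack 1 (remaining 4U)
8U → rack 2 (remaining 12U)
8U → rack 2 (remaining 4U)
6U → rack 3 (remaining 14U)
7U → rack 3 (remaining 7U)
6U → rack 3 (remaining 1U)
6U → rack 4 (remaining 14U)
8U → rack 4 (remaining 6U)
7U → rack 5 (remaining 13U)
6U → rack 5 (remaining 7U)
Final racks: [8,8] [8,8] [6,7,6] [6,8] [7,6].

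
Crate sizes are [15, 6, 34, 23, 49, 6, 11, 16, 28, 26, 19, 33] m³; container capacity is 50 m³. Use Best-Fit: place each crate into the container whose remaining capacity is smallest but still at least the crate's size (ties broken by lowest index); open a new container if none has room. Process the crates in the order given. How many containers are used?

6

15 m³ → container 1 (remaining 35 m³)
6 m³ → container 1 (remaining 29 m³)
34 m³ → container 2 (remaining 16 m³)
23 m³ → container 1 (remaining 6 m³)
49 m³ → container 3 (remaining 1 m³)
6 m³ → container 1 (remaining 0 m³)
11 m³ → container 2 (remaining 5 m³)
16 m³ → container 4 (remaining 34 m³)
28 m³ → container 4 (remaining 6 m³)
26 m³ → container 5 (remaining 24 m³)
19 m³ → container 5 (remaining 5 m³)
33 m³ → container 6 (remaining 17 m³)
Final containers: [15,6,23,6] [34,11] [49] [16,28] [26,19] [33].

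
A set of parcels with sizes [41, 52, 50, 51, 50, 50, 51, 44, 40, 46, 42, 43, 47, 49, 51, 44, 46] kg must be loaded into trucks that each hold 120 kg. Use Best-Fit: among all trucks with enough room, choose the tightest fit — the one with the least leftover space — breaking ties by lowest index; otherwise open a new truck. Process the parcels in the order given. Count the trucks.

9 trucks

Put 41 kg in truck 1; 79 kg remain.
Put 52 kg in truck 1; 27 kg remain.
Put 50 kg in truck 2; 70 kg remain.
Put 51 kg in truck 2; 19 kg remain.
Put 50 kg in truck 3; 70 kg remain.
Put 50 kg in truck 3; 20 kg remain.
Put 51 kg in truck 4; 69 kg remain.
Put 44 kg in truck 4; 25 kg remain.
Put 40 kg in truck 5; 80 kg remain.
Put 46 kg in truck 5; 34 kg remain.
Put 42 kg in truck 6; 78 kg remain.
Put 43 kg in truck 6; 35 kg remain.
Put 47 kg in truck 7; 73 kg remain.
Put 49 kg in truck 7; 24 kg remain.
Put 51 kg in truck 8; 69 kg remain.
Put 44 kg in truck 8; 25 kg remain.
Put 46 kg in truck 9; 74 kg remain.
Final trucks: [41,52] [50,51] [50,50] [51,44] [40,46] [42,43] [47,49] [51,44] [46].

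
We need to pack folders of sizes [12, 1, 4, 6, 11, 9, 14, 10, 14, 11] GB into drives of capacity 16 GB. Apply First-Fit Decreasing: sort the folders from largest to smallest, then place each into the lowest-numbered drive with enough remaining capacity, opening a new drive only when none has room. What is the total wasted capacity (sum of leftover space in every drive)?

Sorted descending: 14, 14, 12, 11, 11, 10, 9, 6, 4, 1.
Put 14 GB in drive 1; 2 GB remain.
Put 14 GB in drive 2; 2 GB remain.
Put 12 GB in drive 3; 4 GB remain.
Put 11 GB in drive 4; 5 GB remain.
Put 11 GB in drive 5; 5 GB remain.
Put 10 GB in drive 6; 6 GB remain.
Put 9 GB in drive 7; 7 GB remain.
Put 6 GB in drive 6; 0 GB remain.
Put 4 GB in drive 3; 0 GB remain.
Put 1 GB in drive 1; 1 GB remain.
7 drives × 16 GB = 112 GB; used 92 GB; unused 20 GB.

20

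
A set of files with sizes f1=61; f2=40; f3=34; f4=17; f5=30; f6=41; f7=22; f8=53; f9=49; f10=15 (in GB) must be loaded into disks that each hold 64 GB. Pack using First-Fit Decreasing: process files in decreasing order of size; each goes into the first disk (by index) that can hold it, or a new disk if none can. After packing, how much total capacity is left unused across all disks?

22

Sorted descending: 61, 53, 49, 41, 40, 34, 30, 22, 17, 15.
61 GB → disk 1 (remaining 3 GB)
53 GB → disk 2 (remaining 11 GB)
49 GB → disk 3 (remaining 15 GB)
41 GB → disk 4 (remaining 23 GB)
40 GB → disk 5 (remaining 24 GB)
34 GB → disk 6 (remaining 30 GB)
30 GB → disk 6 (remaining 0 GB)
22 GB → disk 4 (remaining 1 GB)
17 GB → disk 5 (remaining 7 GB)
15 GB → disk 3 (remaining 0 GB)
6 disks × 64 GB = 384 GB; used 362 GB; unused 22 GB.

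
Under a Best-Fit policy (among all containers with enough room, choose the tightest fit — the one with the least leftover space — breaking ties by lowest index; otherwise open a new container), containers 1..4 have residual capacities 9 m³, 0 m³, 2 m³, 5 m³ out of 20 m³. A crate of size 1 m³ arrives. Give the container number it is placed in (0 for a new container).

Containers with room: container 1 (9 m³), container 3 (2 m³), container 4 (5 m³).
Tightest fit is container 3 with 2 m³ free.

3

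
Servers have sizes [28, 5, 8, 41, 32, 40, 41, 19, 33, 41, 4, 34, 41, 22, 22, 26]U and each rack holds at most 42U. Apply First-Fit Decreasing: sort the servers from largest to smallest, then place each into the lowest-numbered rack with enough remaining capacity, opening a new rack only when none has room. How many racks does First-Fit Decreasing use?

12

Sorted descending: 41, 41, 41, 41, 40, 34, 33, 32, 28, 26, 22, 22, 19, 8, 5, 4.
Put 41U in rack 1; 1U remain.
Put 41U in rack 2; 1U remain.
Put 41U in rack 3; 1U remain.
Put 41U in rack 4; 1U remain.
Put 40U in rack 5; 2U remain.
Put 34U in rack 6; 8U remain.
Put 33U in rack 7; 9U remain.
Put 32U in rack 8; 10U remain.
Put 28U in rack 9; 14U remain.
Put 26U in rack 10; 16U remain.
Put 22U in rack 11; 20U remain.
Put 22U in rack 12; 20U remain.
Put 19U in rack 11; 1U remain.
Put 8U in rack 6; 0U remain.
Put 5U in rack 7; 4U remain.
Put 4U in rack 7; 0U remain.
Final racks: [41] [41] [41] [41] [40] [34,8] [33,5,4] [32] [28] [26] [22,19] [22].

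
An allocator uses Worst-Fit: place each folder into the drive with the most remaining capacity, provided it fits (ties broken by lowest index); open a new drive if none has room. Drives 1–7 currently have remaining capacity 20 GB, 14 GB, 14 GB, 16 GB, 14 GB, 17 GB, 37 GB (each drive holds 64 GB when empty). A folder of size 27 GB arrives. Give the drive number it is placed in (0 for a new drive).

7

Drives with room: drive 7 (37 GB).
Most room is drive 7 with 37 GB free.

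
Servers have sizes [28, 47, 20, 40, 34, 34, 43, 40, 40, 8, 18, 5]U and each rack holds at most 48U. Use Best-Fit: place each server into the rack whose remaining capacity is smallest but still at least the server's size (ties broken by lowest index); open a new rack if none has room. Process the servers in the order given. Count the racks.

rack 1: place 28U, 20U left
rack 2: place 47U, 1U left
rack 1: place 20U, 0U left
rack 3: place 40U, 8U left
rack 4: place 34U, 14U left
rack 5: place 34U, 14U left
rack 6: place 43U, 5U left
rack 7: place 40U, 8U left
rack 8: place 40U, 8U left
rack 3: place 8U, 0U left
rack 9: place 18U, 30U left
rack 6: place 5U, 0U left
Final racks: [28,20] [47] [40,8] [34] [34] [43,5] [40] [40] [18].

9 racks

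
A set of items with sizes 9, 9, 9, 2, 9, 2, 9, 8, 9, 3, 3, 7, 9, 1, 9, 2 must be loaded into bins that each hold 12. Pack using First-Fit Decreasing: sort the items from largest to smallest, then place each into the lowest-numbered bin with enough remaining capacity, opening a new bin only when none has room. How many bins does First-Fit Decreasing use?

10 bins

Sorted descending: 9, 9, 9, 9, 9, 9, 9, 9, 8, 7, 3, 3, 2, 2, 2, 1.
9 → bin 1 (remaining 3)
9 → bin 2 (remaining 3)
9 → bin 3 (remaining 3)
9 → bin 4 (remaining 3)
9 → bin 5 (remaining 3)
9 → bin 6 (remaining 3)
9 → bin 7 (remaining 3)
9 → bin 8 (remaining 3)
8 → bin 9 (remaining 4)
7 → bin 10 (remaining 5)
3 → bin 1 (remaining 0)
3 → bin 2 (remaining 0)
2 → bin 3 (remaining 1)
2 → bin 4 (remaining 1)
2 → bin 5 (remaining 1)
1 → bin 3 (remaining 0)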